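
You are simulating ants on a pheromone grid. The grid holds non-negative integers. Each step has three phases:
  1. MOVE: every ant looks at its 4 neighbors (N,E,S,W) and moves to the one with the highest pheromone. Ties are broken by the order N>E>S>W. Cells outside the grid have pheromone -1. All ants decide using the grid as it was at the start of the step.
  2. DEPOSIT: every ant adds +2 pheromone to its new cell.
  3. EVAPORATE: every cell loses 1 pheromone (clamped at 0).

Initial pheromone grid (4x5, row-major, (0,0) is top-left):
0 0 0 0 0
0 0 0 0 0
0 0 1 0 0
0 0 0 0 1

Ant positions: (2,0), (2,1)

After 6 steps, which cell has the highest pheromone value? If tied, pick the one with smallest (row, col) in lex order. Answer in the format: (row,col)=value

Step 1: ant0:(2,0)->N->(1,0) | ant1:(2,1)->E->(2,2)
  grid max=2 at (2,2)
Step 2: ant0:(1,0)->N->(0,0) | ant1:(2,2)->N->(1,2)
  grid max=1 at (0,0)
Step 3: ant0:(0,0)->E->(0,1) | ant1:(1,2)->S->(2,2)
  grid max=2 at (2,2)
Step 4: ant0:(0,1)->E->(0,2) | ant1:(2,2)->N->(1,2)
  grid max=1 at (0,2)
Step 5: ant0:(0,2)->S->(1,2) | ant1:(1,2)->N->(0,2)
  grid max=2 at (0,2)
Step 6: ant0:(1,2)->N->(0,2) | ant1:(0,2)->S->(1,2)
  grid max=3 at (0,2)
Final grid:
  0 0 3 0 0
  0 0 3 0 0
  0 0 0 0 0
  0 0 0 0 0
Max pheromone 3 at (0,2)

Answer: (0,2)=3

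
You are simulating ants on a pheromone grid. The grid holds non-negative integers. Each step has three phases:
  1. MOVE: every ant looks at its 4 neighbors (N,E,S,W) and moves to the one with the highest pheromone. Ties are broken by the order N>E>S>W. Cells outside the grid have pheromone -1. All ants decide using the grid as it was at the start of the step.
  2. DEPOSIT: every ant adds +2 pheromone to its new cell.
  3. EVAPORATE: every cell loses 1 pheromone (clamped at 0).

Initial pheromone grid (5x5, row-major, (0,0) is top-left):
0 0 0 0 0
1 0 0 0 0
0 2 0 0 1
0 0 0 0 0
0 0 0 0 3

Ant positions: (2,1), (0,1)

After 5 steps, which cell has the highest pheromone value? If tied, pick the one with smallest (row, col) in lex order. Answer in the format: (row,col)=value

Step 1: ant0:(2,1)->N->(1,1) | ant1:(0,1)->E->(0,2)
  grid max=2 at (4,4)
Step 2: ant0:(1,1)->S->(2,1) | ant1:(0,2)->E->(0,3)
  grid max=2 at (2,1)
Step 3: ant0:(2,1)->N->(1,1) | ant1:(0,3)->E->(0,4)
  grid max=1 at (0,4)
Step 4: ant0:(1,1)->S->(2,1) | ant1:(0,4)->S->(1,4)
  grid max=2 at (2,1)
Step 5: ant0:(2,1)->N->(1,1) | ant1:(1,4)->N->(0,4)
  grid max=1 at (0,4)
Final grid:
  0 0 0 0 1
  0 1 0 0 0
  0 1 0 0 0
  0 0 0 0 0
  0 0 0 0 0
Max pheromone 1 at (0,4)

Answer: (0,4)=1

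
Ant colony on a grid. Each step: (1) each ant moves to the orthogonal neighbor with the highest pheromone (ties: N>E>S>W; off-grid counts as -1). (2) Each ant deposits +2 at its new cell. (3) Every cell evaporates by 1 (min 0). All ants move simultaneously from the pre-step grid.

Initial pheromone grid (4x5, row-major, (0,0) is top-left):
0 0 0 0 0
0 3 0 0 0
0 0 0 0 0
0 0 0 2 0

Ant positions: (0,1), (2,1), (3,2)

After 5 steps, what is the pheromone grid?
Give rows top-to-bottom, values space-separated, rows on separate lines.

After step 1: ants at (1,1),(1,1),(3,3)
  0 0 0 0 0
  0 6 0 0 0
  0 0 0 0 0
  0 0 0 3 0
After step 2: ants at (0,1),(0,1),(2,3)
  0 3 0 0 0
  0 5 0 0 0
  0 0 0 1 0
  0 0 0 2 0
After step 3: ants at (1,1),(1,1),(3,3)
  0 2 0 0 0
  0 8 0 0 0
  0 0 0 0 0
  0 0 0 3 0
After step 4: ants at (0,1),(0,1),(2,3)
  0 5 0 0 0
  0 7 0 0 0
  0 0 0 1 0
  0 0 0 2 0
After step 5: ants at (1,1),(1,1),(3,3)
  0 4 0 0 0
  0 10 0 0 0
  0 0 0 0 0
  0 0 0 3 0

0 4 0 0 0
0 10 0 0 0
0 0 0 0 0
0 0 0 3 0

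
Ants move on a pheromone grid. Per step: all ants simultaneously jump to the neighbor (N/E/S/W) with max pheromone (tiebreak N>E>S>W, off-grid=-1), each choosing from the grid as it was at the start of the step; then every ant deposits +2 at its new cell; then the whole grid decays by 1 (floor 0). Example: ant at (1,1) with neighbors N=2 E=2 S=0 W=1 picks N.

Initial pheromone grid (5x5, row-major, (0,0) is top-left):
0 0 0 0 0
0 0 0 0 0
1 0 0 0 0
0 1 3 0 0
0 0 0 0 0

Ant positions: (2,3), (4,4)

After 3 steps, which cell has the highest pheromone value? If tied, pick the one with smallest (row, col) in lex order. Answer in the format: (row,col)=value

Answer: (0,4)=1

Derivation:
Step 1: ant0:(2,3)->N->(1,3) | ant1:(4,4)->N->(3,4)
  grid max=2 at (3,2)
Step 2: ant0:(1,3)->N->(0,3) | ant1:(3,4)->N->(2,4)
  grid max=1 at (0,3)
Step 3: ant0:(0,3)->E->(0,4) | ant1:(2,4)->N->(1,4)
  grid max=1 at (0,4)
Final grid:
  0 0 0 0 1
  0 0 0 0 1
  0 0 0 0 0
  0 0 0 0 0
  0 0 0 0 0
Max pheromone 1 at (0,4)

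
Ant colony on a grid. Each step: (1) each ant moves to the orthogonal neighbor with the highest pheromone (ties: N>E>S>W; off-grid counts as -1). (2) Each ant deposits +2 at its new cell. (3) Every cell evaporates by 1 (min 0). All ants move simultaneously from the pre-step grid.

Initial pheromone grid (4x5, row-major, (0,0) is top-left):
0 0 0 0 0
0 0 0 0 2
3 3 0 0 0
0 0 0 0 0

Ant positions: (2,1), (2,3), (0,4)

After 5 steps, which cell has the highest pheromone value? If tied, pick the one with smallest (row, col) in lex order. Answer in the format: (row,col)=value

Step 1: ant0:(2,1)->W->(2,0) | ant1:(2,3)->N->(1,3) | ant2:(0,4)->S->(1,4)
  grid max=4 at (2,0)
Step 2: ant0:(2,0)->E->(2,1) | ant1:(1,3)->E->(1,4) | ant2:(1,4)->W->(1,3)
  grid max=4 at (1,4)
Step 3: ant0:(2,1)->W->(2,0) | ant1:(1,4)->W->(1,3) | ant2:(1,3)->E->(1,4)
  grid max=5 at (1,4)
Step 4: ant0:(2,0)->E->(2,1) | ant1:(1,3)->E->(1,4) | ant2:(1,4)->W->(1,3)
  grid max=6 at (1,4)
Step 5: ant0:(2,1)->W->(2,0) | ant1:(1,4)->W->(1,3) | ant2:(1,3)->E->(1,4)
  grid max=7 at (1,4)
Final grid:
  0 0 0 0 0
  0 0 0 5 7
  4 2 0 0 0
  0 0 0 0 0
Max pheromone 7 at (1,4)

Answer: (1,4)=7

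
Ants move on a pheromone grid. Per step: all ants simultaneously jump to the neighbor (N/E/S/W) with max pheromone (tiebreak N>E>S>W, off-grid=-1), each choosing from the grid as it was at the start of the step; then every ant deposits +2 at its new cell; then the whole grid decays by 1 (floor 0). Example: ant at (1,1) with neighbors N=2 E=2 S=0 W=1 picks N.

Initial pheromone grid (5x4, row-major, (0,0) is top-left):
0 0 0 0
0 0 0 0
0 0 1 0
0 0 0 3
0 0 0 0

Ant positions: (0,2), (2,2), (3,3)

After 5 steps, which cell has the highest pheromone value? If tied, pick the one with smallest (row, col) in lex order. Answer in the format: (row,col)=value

Answer: (0,3)=5

Derivation:
Step 1: ant0:(0,2)->E->(0,3) | ant1:(2,2)->N->(1,2) | ant2:(3,3)->N->(2,3)
  grid max=2 at (3,3)
Step 2: ant0:(0,3)->S->(1,3) | ant1:(1,2)->N->(0,2) | ant2:(2,3)->S->(3,3)
  grid max=3 at (3,3)
Step 3: ant0:(1,3)->N->(0,3) | ant1:(0,2)->E->(0,3) | ant2:(3,3)->N->(2,3)
  grid max=3 at (0,3)
Step 4: ant0:(0,3)->S->(1,3) | ant1:(0,3)->S->(1,3) | ant2:(2,3)->S->(3,3)
  grid max=3 at (1,3)
Step 5: ant0:(1,3)->N->(0,3) | ant1:(1,3)->N->(0,3) | ant2:(3,3)->N->(2,3)
  grid max=5 at (0,3)
Final grid:
  0 0 0 5
  0 0 0 2
  0 0 0 1
  0 0 0 2
  0 0 0 0
Max pheromone 5 at (0,3)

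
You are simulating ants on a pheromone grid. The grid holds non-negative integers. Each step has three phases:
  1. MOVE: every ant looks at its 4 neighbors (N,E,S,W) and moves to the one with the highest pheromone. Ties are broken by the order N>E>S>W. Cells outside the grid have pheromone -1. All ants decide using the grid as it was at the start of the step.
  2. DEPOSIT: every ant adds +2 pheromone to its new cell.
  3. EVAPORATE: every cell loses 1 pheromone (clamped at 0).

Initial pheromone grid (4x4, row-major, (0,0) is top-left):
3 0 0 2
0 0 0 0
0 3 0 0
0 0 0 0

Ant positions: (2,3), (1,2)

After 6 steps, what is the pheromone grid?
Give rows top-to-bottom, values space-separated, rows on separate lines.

After step 1: ants at (1,3),(0,2)
  2 0 1 1
  0 0 0 1
  0 2 0 0
  0 0 0 0
After step 2: ants at (0,3),(0,3)
  1 0 0 4
  0 0 0 0
  0 1 0 0
  0 0 0 0
After step 3: ants at (1,3),(1,3)
  0 0 0 3
  0 0 0 3
  0 0 0 0
  0 0 0 0
After step 4: ants at (0,3),(0,3)
  0 0 0 6
  0 0 0 2
  0 0 0 0
  0 0 0 0
After step 5: ants at (1,3),(1,3)
  0 0 0 5
  0 0 0 5
  0 0 0 0
  0 0 0 0
After step 6: ants at (0,3),(0,3)
  0 0 0 8
  0 0 0 4
  0 0 0 0
  0 0 0 0

0 0 0 8
0 0 0 4
0 0 0 0
0 0 0 0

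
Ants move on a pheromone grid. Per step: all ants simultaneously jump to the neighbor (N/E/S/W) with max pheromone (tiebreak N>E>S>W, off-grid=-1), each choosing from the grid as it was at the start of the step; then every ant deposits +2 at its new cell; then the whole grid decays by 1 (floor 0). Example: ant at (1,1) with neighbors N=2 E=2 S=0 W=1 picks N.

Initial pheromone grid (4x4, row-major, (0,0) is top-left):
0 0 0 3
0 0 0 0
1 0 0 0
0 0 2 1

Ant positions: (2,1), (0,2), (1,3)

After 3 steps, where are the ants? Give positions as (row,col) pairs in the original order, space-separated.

Step 1: ant0:(2,1)->W->(2,0) | ant1:(0,2)->E->(0,3) | ant2:(1,3)->N->(0,3)
  grid max=6 at (0,3)
Step 2: ant0:(2,0)->N->(1,0) | ant1:(0,3)->S->(1,3) | ant2:(0,3)->S->(1,3)
  grid max=5 at (0,3)
Step 3: ant0:(1,0)->S->(2,0) | ant1:(1,3)->N->(0,3) | ant2:(1,3)->N->(0,3)
  grid max=8 at (0,3)

(2,0) (0,3) (0,3)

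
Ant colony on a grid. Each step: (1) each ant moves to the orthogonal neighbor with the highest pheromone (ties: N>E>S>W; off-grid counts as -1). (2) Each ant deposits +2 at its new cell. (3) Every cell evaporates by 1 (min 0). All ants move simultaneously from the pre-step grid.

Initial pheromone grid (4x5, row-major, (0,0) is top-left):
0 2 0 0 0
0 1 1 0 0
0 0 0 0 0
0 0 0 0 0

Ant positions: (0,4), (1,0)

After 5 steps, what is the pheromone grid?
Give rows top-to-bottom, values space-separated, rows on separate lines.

After step 1: ants at (1,4),(1,1)
  0 1 0 0 0
  0 2 0 0 1
  0 0 0 0 0
  0 0 0 0 0
After step 2: ants at (0,4),(0,1)
  0 2 0 0 1
  0 1 0 0 0
  0 0 0 0 0
  0 0 0 0 0
After step 3: ants at (1,4),(1,1)
  0 1 0 0 0
  0 2 0 0 1
  0 0 0 0 0
  0 0 0 0 0
After step 4: ants at (0,4),(0,1)
  0 2 0 0 1
  0 1 0 0 0
  0 0 0 0 0
  0 0 0 0 0
After step 5: ants at (1,4),(1,1)
  0 1 0 0 0
  0 2 0 0 1
  0 0 0 0 0
  0 0 0 0 0

0 1 0 0 0
0 2 0 0 1
0 0 0 0 0
0 0 0 0 0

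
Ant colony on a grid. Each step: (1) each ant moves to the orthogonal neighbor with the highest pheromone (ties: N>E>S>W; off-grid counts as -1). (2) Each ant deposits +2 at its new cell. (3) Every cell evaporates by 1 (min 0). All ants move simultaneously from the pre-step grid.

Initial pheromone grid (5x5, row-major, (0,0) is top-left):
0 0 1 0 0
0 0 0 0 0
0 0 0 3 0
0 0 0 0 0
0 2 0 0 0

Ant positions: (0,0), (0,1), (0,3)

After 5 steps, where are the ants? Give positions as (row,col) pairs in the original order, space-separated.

Step 1: ant0:(0,0)->E->(0,1) | ant1:(0,1)->E->(0,2) | ant2:(0,3)->W->(0,2)
  grid max=4 at (0,2)
Step 2: ant0:(0,1)->E->(0,2) | ant1:(0,2)->W->(0,1) | ant2:(0,2)->W->(0,1)
  grid max=5 at (0,2)
Step 3: ant0:(0,2)->W->(0,1) | ant1:(0,1)->E->(0,2) | ant2:(0,1)->E->(0,2)
  grid max=8 at (0,2)
Step 4: ant0:(0,1)->E->(0,2) | ant1:(0,2)->W->(0,1) | ant2:(0,2)->W->(0,1)
  grid max=9 at (0,2)
Step 5: ant0:(0,2)->W->(0,1) | ant1:(0,1)->E->(0,2) | ant2:(0,1)->E->(0,2)
  grid max=12 at (0,2)

(0,1) (0,2) (0,2)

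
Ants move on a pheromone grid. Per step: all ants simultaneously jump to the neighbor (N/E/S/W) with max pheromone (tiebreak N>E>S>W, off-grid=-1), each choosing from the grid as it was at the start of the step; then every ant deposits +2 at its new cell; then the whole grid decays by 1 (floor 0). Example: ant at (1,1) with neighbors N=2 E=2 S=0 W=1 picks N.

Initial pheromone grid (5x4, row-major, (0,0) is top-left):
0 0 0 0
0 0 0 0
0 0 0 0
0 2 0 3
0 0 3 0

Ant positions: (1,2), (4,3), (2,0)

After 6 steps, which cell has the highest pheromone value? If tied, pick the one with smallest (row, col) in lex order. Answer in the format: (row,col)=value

Answer: (0,2)=3

Derivation:
Step 1: ant0:(1,2)->N->(0,2) | ant1:(4,3)->N->(3,3) | ant2:(2,0)->N->(1,0)
  grid max=4 at (3,3)
Step 2: ant0:(0,2)->E->(0,3) | ant1:(3,3)->N->(2,3) | ant2:(1,0)->N->(0,0)
  grid max=3 at (3,3)
Step 3: ant0:(0,3)->S->(1,3) | ant1:(2,3)->S->(3,3) | ant2:(0,0)->E->(0,1)
  grid max=4 at (3,3)
Step 4: ant0:(1,3)->N->(0,3) | ant1:(3,3)->N->(2,3) | ant2:(0,1)->E->(0,2)
  grid max=3 at (3,3)
Step 5: ant0:(0,3)->W->(0,2) | ant1:(2,3)->S->(3,3) | ant2:(0,2)->E->(0,3)
  grid max=4 at (3,3)
Step 6: ant0:(0,2)->E->(0,3) | ant1:(3,3)->N->(2,3) | ant2:(0,3)->W->(0,2)
  grid max=3 at (0,2)
Final grid:
  0 0 3 3
  0 0 0 0
  0 0 0 1
  0 0 0 3
  0 0 0 0
Max pheromone 3 at (0,2)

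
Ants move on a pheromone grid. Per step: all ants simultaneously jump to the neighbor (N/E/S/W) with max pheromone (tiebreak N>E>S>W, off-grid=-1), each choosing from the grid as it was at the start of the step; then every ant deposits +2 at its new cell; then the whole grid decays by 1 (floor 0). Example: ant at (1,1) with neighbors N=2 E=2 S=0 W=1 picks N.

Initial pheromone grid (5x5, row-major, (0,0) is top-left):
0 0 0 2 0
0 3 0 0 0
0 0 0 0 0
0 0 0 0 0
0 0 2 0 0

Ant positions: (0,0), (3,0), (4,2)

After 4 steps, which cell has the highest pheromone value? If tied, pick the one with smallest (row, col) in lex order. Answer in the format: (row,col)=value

Step 1: ant0:(0,0)->E->(0,1) | ant1:(3,0)->N->(2,0) | ant2:(4,2)->N->(3,2)
  grid max=2 at (1,1)
Step 2: ant0:(0,1)->S->(1,1) | ant1:(2,0)->N->(1,0) | ant2:(3,2)->S->(4,2)
  grid max=3 at (1,1)
Step 3: ant0:(1,1)->W->(1,0) | ant1:(1,0)->E->(1,1) | ant2:(4,2)->N->(3,2)
  grid max=4 at (1,1)
Step 4: ant0:(1,0)->E->(1,1) | ant1:(1,1)->W->(1,0) | ant2:(3,2)->S->(4,2)
  grid max=5 at (1,1)
Final grid:
  0 0 0 0 0
  3 5 0 0 0
  0 0 0 0 0
  0 0 0 0 0
  0 0 2 0 0
Max pheromone 5 at (1,1)

Answer: (1,1)=5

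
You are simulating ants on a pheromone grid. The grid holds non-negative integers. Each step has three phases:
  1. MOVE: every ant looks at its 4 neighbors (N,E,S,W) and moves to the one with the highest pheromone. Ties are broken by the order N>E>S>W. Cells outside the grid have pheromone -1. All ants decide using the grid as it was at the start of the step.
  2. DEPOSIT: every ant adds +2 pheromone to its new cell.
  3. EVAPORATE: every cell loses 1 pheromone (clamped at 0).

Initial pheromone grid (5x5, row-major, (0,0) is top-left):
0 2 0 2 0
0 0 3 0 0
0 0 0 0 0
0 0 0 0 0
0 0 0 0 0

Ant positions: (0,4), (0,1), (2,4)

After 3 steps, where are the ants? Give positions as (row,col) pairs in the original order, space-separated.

Step 1: ant0:(0,4)->W->(0,3) | ant1:(0,1)->E->(0,2) | ant2:(2,4)->N->(1,4)
  grid max=3 at (0,3)
Step 2: ant0:(0,3)->W->(0,2) | ant1:(0,2)->E->(0,3) | ant2:(1,4)->N->(0,4)
  grid max=4 at (0,3)
Step 3: ant0:(0,2)->E->(0,3) | ant1:(0,3)->W->(0,2) | ant2:(0,4)->W->(0,3)
  grid max=7 at (0,3)

(0,3) (0,2) (0,3)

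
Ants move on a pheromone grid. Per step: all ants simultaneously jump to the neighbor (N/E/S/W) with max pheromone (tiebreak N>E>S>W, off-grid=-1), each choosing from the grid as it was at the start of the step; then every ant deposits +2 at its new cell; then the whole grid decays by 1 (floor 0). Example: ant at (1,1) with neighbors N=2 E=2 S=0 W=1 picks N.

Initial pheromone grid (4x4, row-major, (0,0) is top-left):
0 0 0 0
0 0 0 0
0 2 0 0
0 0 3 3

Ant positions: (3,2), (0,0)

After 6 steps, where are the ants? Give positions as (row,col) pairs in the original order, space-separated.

Step 1: ant0:(3,2)->E->(3,3) | ant1:(0,0)->E->(0,1)
  grid max=4 at (3,3)
Step 2: ant0:(3,3)->W->(3,2) | ant1:(0,1)->E->(0,2)
  grid max=3 at (3,2)
Step 3: ant0:(3,2)->E->(3,3) | ant1:(0,2)->E->(0,3)
  grid max=4 at (3,3)
Step 4: ant0:(3,3)->W->(3,2) | ant1:(0,3)->S->(1,3)
  grid max=3 at (3,2)
Step 5: ant0:(3,2)->E->(3,3) | ant1:(1,3)->N->(0,3)
  grid max=4 at (3,3)
Step 6: ant0:(3,3)->W->(3,2) | ant1:(0,3)->S->(1,3)
  grid max=3 at (3,2)

(3,2) (1,3)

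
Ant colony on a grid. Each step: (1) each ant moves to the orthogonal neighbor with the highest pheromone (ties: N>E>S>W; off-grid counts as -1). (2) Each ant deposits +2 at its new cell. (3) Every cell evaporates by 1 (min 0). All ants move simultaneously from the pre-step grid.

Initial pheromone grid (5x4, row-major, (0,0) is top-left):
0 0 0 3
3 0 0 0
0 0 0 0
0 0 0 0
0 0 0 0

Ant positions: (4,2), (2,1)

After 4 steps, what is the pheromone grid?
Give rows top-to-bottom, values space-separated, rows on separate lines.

After step 1: ants at (3,2),(1,1)
  0 0 0 2
  2 1 0 0
  0 0 0 0
  0 0 1 0
  0 0 0 0
After step 2: ants at (2,2),(1,0)
  0 0 0 1
  3 0 0 0
  0 0 1 0
  0 0 0 0
  0 0 0 0
After step 3: ants at (1,2),(0,0)
  1 0 0 0
  2 0 1 0
  0 0 0 0
  0 0 0 0
  0 0 0 0
After step 4: ants at (0,2),(1,0)
  0 0 1 0
  3 0 0 0
  0 0 0 0
  0 0 0 0
  0 0 0 0

0 0 1 0
3 0 0 0
0 0 0 0
0 0 0 0
0 0 0 0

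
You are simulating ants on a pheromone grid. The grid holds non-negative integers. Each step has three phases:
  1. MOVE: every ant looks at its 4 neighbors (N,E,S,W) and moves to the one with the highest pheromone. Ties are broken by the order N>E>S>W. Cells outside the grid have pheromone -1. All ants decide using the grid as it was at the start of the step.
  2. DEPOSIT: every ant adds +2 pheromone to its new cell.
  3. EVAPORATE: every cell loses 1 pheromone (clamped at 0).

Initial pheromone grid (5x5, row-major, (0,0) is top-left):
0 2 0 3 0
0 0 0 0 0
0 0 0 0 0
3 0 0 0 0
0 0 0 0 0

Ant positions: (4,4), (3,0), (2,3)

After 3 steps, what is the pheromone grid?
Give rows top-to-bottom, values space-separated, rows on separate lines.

After step 1: ants at (3,4),(2,0),(1,3)
  0 1 0 2 0
  0 0 0 1 0
  1 0 0 0 0
  2 0 0 0 1
  0 0 0 0 0
After step 2: ants at (2,4),(3,0),(0,3)
  0 0 0 3 0
  0 0 0 0 0
  0 0 0 0 1
  3 0 0 0 0
  0 0 0 0 0
After step 3: ants at (1,4),(2,0),(0,4)
  0 0 0 2 1
  0 0 0 0 1
  1 0 0 0 0
  2 0 0 0 0
  0 0 0 0 0

0 0 0 2 1
0 0 0 0 1
1 0 0 0 0
2 0 0 0 0
0 0 0 0 0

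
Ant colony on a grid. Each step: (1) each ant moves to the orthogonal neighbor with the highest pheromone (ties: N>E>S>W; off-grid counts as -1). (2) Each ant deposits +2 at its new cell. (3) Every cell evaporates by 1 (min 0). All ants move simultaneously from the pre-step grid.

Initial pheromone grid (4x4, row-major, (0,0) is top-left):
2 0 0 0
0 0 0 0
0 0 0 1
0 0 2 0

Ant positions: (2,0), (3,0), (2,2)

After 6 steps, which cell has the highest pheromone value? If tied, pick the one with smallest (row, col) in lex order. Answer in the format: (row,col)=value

Answer: (0,0)=6

Derivation:
Step 1: ant0:(2,0)->N->(1,0) | ant1:(3,0)->N->(2,0) | ant2:(2,2)->S->(3,2)
  grid max=3 at (3,2)
Step 2: ant0:(1,0)->N->(0,0) | ant1:(2,0)->N->(1,0) | ant2:(3,2)->N->(2,2)
  grid max=2 at (0,0)
Step 3: ant0:(0,0)->S->(1,0) | ant1:(1,0)->N->(0,0) | ant2:(2,2)->S->(3,2)
  grid max=3 at (0,0)
Step 4: ant0:(1,0)->N->(0,0) | ant1:(0,0)->S->(1,0) | ant2:(3,2)->N->(2,2)
  grid max=4 at (0,0)
Step 5: ant0:(0,0)->S->(1,0) | ant1:(1,0)->N->(0,0) | ant2:(2,2)->S->(3,2)
  grid max=5 at (0,0)
Step 6: ant0:(1,0)->N->(0,0) | ant1:(0,0)->S->(1,0) | ant2:(3,2)->N->(2,2)
  grid max=6 at (0,0)
Final grid:
  6 0 0 0
  6 0 0 0
  0 0 1 0
  0 0 2 0
Max pheromone 6 at (0,0)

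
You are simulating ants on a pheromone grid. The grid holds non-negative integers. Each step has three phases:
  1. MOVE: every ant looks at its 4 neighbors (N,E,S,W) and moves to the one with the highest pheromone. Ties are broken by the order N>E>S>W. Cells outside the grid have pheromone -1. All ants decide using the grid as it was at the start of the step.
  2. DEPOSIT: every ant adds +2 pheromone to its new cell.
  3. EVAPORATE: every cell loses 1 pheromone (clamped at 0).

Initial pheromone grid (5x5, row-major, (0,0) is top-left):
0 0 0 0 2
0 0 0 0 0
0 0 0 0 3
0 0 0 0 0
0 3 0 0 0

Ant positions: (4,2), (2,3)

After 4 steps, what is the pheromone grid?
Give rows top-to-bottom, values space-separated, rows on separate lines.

After step 1: ants at (4,1),(2,4)
  0 0 0 0 1
  0 0 0 0 0
  0 0 0 0 4
  0 0 0 0 0
  0 4 0 0 0
After step 2: ants at (3,1),(1,4)
  0 0 0 0 0
  0 0 0 0 1
  0 0 0 0 3
  0 1 0 0 0
  0 3 0 0 0
After step 3: ants at (4,1),(2,4)
  0 0 0 0 0
  0 0 0 0 0
  0 0 0 0 4
  0 0 0 0 0
  0 4 0 0 0
After step 4: ants at (3,1),(1,4)
  0 0 0 0 0
  0 0 0 0 1
  0 0 0 0 3
  0 1 0 0 0
  0 3 0 0 0

0 0 0 0 0
0 0 0 0 1
0 0 0 0 3
0 1 0 0 0
0 3 0 0 0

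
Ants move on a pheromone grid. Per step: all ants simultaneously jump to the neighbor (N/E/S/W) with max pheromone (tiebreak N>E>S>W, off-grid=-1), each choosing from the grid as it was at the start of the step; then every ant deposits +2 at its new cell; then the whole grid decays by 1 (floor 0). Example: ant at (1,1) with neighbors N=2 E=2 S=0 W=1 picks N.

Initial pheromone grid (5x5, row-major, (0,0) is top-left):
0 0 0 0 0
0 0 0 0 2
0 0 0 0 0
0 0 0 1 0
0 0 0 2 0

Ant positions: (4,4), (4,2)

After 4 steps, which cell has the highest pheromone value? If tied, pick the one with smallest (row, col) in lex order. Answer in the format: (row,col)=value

Answer: (4,3)=6

Derivation:
Step 1: ant0:(4,4)->W->(4,3) | ant1:(4,2)->E->(4,3)
  grid max=5 at (4,3)
Step 2: ant0:(4,3)->N->(3,3) | ant1:(4,3)->N->(3,3)
  grid max=4 at (4,3)
Step 3: ant0:(3,3)->S->(4,3) | ant1:(3,3)->S->(4,3)
  grid max=7 at (4,3)
Step 4: ant0:(4,3)->N->(3,3) | ant1:(4,3)->N->(3,3)
  grid max=6 at (4,3)
Final grid:
  0 0 0 0 0
  0 0 0 0 0
  0 0 0 0 0
  0 0 0 5 0
  0 0 0 6 0
Max pheromone 6 at (4,3)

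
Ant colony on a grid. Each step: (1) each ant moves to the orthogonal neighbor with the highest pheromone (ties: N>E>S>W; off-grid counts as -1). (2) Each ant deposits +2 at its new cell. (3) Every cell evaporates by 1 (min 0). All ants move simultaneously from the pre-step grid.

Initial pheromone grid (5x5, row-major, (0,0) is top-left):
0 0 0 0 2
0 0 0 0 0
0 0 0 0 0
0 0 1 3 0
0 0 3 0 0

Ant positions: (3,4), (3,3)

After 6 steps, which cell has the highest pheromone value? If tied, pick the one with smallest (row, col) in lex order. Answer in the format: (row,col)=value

Step 1: ant0:(3,4)->W->(3,3) | ant1:(3,3)->W->(3,2)
  grid max=4 at (3,3)
Step 2: ant0:(3,3)->W->(3,2) | ant1:(3,2)->E->(3,3)
  grid max=5 at (3,3)
Step 3: ant0:(3,2)->E->(3,3) | ant1:(3,3)->W->(3,2)
  grid max=6 at (3,3)
Step 4: ant0:(3,3)->W->(3,2) | ant1:(3,2)->E->(3,3)
  grid max=7 at (3,3)
Step 5: ant0:(3,2)->E->(3,3) | ant1:(3,3)->W->(3,2)
  grid max=8 at (3,3)
Step 6: ant0:(3,3)->W->(3,2) | ant1:(3,2)->E->(3,3)
  grid max=9 at (3,3)
Final grid:
  0 0 0 0 0
  0 0 0 0 0
  0 0 0 0 0
  0 0 7 9 0
  0 0 0 0 0
Max pheromone 9 at (3,3)

Answer: (3,3)=9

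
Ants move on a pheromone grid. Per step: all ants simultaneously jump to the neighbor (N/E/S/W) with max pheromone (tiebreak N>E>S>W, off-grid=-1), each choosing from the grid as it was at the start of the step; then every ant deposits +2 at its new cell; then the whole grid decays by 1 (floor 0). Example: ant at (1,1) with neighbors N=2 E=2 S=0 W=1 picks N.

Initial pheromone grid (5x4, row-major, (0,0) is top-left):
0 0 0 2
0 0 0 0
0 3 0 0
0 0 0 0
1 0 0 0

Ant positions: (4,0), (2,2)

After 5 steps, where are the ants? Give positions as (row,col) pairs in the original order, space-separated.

Step 1: ant0:(4,0)->N->(3,0) | ant1:(2,2)->W->(2,1)
  grid max=4 at (2,1)
Step 2: ant0:(3,0)->N->(2,0) | ant1:(2,1)->N->(1,1)
  grid max=3 at (2,1)
Step 3: ant0:(2,0)->E->(2,1) | ant1:(1,1)->S->(2,1)
  grid max=6 at (2,1)
Step 4: ant0:(2,1)->N->(1,1) | ant1:(2,1)->N->(1,1)
  grid max=5 at (2,1)
Step 5: ant0:(1,1)->S->(2,1) | ant1:(1,1)->S->(2,1)
  grid max=8 at (2,1)

(2,1) (2,1)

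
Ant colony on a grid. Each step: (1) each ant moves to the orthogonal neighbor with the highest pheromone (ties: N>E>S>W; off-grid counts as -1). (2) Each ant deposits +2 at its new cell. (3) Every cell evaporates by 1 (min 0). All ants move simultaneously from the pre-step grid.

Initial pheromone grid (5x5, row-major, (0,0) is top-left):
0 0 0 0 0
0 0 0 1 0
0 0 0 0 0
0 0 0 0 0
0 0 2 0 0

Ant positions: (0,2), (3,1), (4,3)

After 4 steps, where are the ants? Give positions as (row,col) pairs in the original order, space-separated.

Step 1: ant0:(0,2)->E->(0,3) | ant1:(3,1)->N->(2,1) | ant2:(4,3)->W->(4,2)
  grid max=3 at (4,2)
Step 2: ant0:(0,3)->E->(0,4) | ant1:(2,1)->N->(1,1) | ant2:(4,2)->N->(3,2)
  grid max=2 at (4,2)
Step 3: ant0:(0,4)->S->(1,4) | ant1:(1,1)->N->(0,1) | ant2:(3,2)->S->(4,2)
  grid max=3 at (4,2)
Step 4: ant0:(1,4)->N->(0,4) | ant1:(0,1)->E->(0,2) | ant2:(4,2)->N->(3,2)
  grid max=2 at (4,2)

(0,4) (0,2) (3,2)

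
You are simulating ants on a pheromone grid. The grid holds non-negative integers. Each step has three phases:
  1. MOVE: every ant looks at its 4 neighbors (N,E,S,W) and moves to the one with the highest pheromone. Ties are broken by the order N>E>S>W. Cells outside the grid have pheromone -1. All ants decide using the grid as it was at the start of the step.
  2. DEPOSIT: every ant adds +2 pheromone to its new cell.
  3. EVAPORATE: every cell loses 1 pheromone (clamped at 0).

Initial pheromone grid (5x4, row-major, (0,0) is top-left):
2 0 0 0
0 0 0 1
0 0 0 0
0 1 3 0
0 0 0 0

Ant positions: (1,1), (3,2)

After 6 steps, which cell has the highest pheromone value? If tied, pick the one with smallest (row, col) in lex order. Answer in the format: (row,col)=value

Step 1: ant0:(1,1)->N->(0,1) | ant1:(3,2)->W->(3,1)
  grid max=2 at (3,1)
Step 2: ant0:(0,1)->W->(0,0) | ant1:(3,1)->E->(3,2)
  grid max=3 at (3,2)
Step 3: ant0:(0,0)->E->(0,1) | ant1:(3,2)->W->(3,1)
  grid max=2 at (3,1)
Step 4: ant0:(0,1)->W->(0,0) | ant1:(3,1)->E->(3,2)
  grid max=3 at (3,2)
Step 5: ant0:(0,0)->E->(0,1) | ant1:(3,2)->W->(3,1)
  grid max=2 at (3,1)
Step 6: ant0:(0,1)->W->(0,0) | ant1:(3,1)->E->(3,2)
  grid max=3 at (3,2)
Final grid:
  2 0 0 0
  0 0 0 0
  0 0 0 0
  0 1 3 0
  0 0 0 0
Max pheromone 3 at (3,2)

Answer: (3,2)=3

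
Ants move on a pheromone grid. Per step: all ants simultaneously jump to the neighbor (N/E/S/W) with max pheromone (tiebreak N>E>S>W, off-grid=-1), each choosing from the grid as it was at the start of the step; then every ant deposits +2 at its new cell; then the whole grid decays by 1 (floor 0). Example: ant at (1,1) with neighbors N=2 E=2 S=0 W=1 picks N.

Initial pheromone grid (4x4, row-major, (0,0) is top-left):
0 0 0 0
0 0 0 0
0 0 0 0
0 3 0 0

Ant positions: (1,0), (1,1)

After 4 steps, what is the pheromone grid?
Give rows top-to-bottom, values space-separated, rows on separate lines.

After step 1: ants at (0,0),(0,1)
  1 1 0 0
  0 0 0 0
  0 0 0 0
  0 2 0 0
After step 2: ants at (0,1),(0,0)
  2 2 0 0
  0 0 0 0
  0 0 0 0
  0 1 0 0
After step 3: ants at (0,0),(0,1)
  3 3 0 0
  0 0 0 0
  0 0 0 0
  0 0 0 0
After step 4: ants at (0,1),(0,0)
  4 4 0 0
  0 0 0 0
  0 0 0 0
  0 0 0 0

4 4 0 0
0 0 0 0
0 0 0 0
0 0 0 0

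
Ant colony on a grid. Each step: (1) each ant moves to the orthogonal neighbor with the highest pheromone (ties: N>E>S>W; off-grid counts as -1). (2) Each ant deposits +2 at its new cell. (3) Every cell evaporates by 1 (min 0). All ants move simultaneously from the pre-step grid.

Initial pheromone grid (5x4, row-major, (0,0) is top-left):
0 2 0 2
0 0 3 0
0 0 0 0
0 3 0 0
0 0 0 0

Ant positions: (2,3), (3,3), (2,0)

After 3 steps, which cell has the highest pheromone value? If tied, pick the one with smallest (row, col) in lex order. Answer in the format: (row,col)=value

Answer: (1,2)=4

Derivation:
Step 1: ant0:(2,3)->N->(1,3) | ant1:(3,3)->N->(2,3) | ant2:(2,0)->N->(1,0)
  grid max=2 at (1,2)
Step 2: ant0:(1,3)->W->(1,2) | ant1:(2,3)->N->(1,3) | ant2:(1,0)->N->(0,0)
  grid max=3 at (1,2)
Step 3: ant0:(1,2)->E->(1,3) | ant1:(1,3)->W->(1,2) | ant2:(0,0)->E->(0,1)
  grid max=4 at (1,2)
Final grid:
  0 1 0 0
  0 0 4 3
  0 0 0 0
  0 0 0 0
  0 0 0 0
Max pheromone 4 at (1,2)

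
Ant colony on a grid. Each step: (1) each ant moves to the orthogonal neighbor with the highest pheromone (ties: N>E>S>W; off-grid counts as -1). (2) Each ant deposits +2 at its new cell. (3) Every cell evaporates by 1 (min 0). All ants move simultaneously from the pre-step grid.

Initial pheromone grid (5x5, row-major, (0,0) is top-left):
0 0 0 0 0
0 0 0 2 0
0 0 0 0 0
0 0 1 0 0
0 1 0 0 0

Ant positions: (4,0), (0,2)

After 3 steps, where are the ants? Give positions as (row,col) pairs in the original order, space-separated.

Step 1: ant0:(4,0)->E->(4,1) | ant1:(0,2)->E->(0,3)
  grid max=2 at (4,1)
Step 2: ant0:(4,1)->N->(3,1) | ant1:(0,3)->S->(1,3)
  grid max=2 at (1,3)
Step 3: ant0:(3,1)->S->(4,1) | ant1:(1,3)->N->(0,3)
  grid max=2 at (4,1)

(4,1) (0,3)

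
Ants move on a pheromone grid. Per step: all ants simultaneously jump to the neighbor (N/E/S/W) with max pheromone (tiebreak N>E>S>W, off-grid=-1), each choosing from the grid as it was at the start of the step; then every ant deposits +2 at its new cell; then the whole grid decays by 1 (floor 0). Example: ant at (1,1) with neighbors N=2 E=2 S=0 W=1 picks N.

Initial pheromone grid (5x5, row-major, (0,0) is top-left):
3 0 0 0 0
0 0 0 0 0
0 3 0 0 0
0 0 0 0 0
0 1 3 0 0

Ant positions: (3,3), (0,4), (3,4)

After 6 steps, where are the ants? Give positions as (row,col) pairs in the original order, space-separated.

Step 1: ant0:(3,3)->N->(2,3) | ant1:(0,4)->S->(1,4) | ant2:(3,4)->N->(2,4)
  grid max=2 at (0,0)
Step 2: ant0:(2,3)->E->(2,4) | ant1:(1,4)->S->(2,4) | ant2:(2,4)->N->(1,4)
  grid max=4 at (2,4)
Step 3: ant0:(2,4)->N->(1,4) | ant1:(2,4)->N->(1,4) | ant2:(1,4)->S->(2,4)
  grid max=5 at (1,4)
Step 4: ant0:(1,4)->S->(2,4) | ant1:(1,4)->S->(2,4) | ant2:(2,4)->N->(1,4)
  grid max=8 at (2,4)
Step 5: ant0:(2,4)->N->(1,4) | ant1:(2,4)->N->(1,4) | ant2:(1,4)->S->(2,4)
  grid max=9 at (1,4)
Step 6: ant0:(1,4)->S->(2,4) | ant1:(1,4)->S->(2,4) | ant2:(2,4)->N->(1,4)
  grid max=12 at (2,4)

(2,4) (2,4) (1,4)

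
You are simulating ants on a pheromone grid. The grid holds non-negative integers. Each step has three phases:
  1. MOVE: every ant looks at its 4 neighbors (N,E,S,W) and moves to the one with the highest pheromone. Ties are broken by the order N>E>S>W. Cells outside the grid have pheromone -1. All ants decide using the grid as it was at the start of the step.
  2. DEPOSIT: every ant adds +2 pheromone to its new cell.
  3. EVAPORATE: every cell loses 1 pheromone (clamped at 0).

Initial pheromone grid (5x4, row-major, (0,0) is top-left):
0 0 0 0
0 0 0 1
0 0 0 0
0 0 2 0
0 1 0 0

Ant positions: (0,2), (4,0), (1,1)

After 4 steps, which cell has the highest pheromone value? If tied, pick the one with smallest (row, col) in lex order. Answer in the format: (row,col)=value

Step 1: ant0:(0,2)->E->(0,3) | ant1:(4,0)->E->(4,1) | ant2:(1,1)->N->(0,1)
  grid max=2 at (4,1)
Step 2: ant0:(0,3)->S->(1,3) | ant1:(4,1)->N->(3,1) | ant2:(0,1)->E->(0,2)
  grid max=1 at (0,2)
Step 3: ant0:(1,3)->N->(0,3) | ant1:(3,1)->S->(4,1) | ant2:(0,2)->E->(0,3)
  grid max=3 at (0,3)
Step 4: ant0:(0,3)->S->(1,3) | ant1:(4,1)->N->(3,1) | ant2:(0,3)->S->(1,3)
  grid max=3 at (1,3)
Final grid:
  0 0 0 2
  0 0 0 3
  0 0 0 0
  0 1 0 0
  0 1 0 0
Max pheromone 3 at (1,3)

Answer: (1,3)=3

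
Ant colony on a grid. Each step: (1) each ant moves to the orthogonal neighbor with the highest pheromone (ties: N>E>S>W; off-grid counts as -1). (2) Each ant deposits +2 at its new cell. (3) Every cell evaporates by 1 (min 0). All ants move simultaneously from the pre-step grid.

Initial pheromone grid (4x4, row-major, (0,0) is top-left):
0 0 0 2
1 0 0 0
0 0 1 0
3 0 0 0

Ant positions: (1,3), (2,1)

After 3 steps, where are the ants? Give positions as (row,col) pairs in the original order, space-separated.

Step 1: ant0:(1,3)->N->(0,3) | ant1:(2,1)->E->(2,2)
  grid max=3 at (0,3)
Step 2: ant0:(0,3)->S->(1,3) | ant1:(2,2)->N->(1,2)
  grid max=2 at (0,3)
Step 3: ant0:(1,3)->N->(0,3) | ant1:(1,2)->E->(1,3)
  grid max=3 at (0,3)

(0,3) (1,3)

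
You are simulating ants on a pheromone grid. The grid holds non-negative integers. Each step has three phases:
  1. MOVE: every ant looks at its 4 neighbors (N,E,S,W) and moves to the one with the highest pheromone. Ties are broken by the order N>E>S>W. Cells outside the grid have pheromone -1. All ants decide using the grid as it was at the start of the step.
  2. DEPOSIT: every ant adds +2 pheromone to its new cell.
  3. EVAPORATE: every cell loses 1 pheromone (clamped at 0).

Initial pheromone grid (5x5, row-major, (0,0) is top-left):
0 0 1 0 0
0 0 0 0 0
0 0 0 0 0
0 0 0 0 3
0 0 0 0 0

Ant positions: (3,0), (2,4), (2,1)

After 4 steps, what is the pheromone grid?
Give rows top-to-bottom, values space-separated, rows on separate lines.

After step 1: ants at (2,0),(3,4),(1,1)
  0 0 0 0 0
  0 1 0 0 0
  1 0 0 0 0
  0 0 0 0 4
  0 0 0 0 0
After step 2: ants at (1,0),(2,4),(0,1)
  0 1 0 0 0
  1 0 0 0 0
  0 0 0 0 1
  0 0 0 0 3
  0 0 0 0 0
After step 3: ants at (0,0),(3,4),(0,2)
  1 0 1 0 0
  0 0 0 0 0
  0 0 0 0 0
  0 0 0 0 4
  0 0 0 0 0
After step 4: ants at (0,1),(2,4),(0,3)
  0 1 0 1 0
  0 0 0 0 0
  0 0 0 0 1
  0 0 0 0 3
  0 0 0 0 0

0 1 0 1 0
0 0 0 0 0
0 0 0 0 1
0 0 0 0 3
0 0 0 0 0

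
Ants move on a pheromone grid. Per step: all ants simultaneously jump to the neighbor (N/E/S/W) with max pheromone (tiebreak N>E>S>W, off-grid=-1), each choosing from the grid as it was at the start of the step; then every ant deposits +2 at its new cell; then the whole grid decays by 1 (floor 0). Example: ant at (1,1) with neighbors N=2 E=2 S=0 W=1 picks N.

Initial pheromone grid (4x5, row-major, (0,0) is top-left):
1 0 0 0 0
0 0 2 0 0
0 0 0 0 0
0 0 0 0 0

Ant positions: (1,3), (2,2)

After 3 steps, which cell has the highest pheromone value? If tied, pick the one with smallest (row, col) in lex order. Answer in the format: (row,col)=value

Step 1: ant0:(1,3)->W->(1,2) | ant1:(2,2)->N->(1,2)
  grid max=5 at (1,2)
Step 2: ant0:(1,2)->N->(0,2) | ant1:(1,2)->N->(0,2)
  grid max=4 at (1,2)
Step 3: ant0:(0,2)->S->(1,2) | ant1:(0,2)->S->(1,2)
  grid max=7 at (1,2)
Final grid:
  0 0 2 0 0
  0 0 7 0 0
  0 0 0 0 0
  0 0 0 0 0
Max pheromone 7 at (1,2)

Answer: (1,2)=7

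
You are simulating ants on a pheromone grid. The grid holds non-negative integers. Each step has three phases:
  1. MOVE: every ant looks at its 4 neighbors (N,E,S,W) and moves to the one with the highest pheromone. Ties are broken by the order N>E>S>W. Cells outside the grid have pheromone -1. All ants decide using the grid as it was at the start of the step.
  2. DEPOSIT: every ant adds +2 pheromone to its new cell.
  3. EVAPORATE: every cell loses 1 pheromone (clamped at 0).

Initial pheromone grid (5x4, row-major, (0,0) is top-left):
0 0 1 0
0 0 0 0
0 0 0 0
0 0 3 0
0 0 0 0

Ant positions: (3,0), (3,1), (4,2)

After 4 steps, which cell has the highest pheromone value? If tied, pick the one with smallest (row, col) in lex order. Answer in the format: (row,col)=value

Answer: (3,2)=7

Derivation:
Step 1: ant0:(3,0)->N->(2,0) | ant1:(3,1)->E->(3,2) | ant2:(4,2)->N->(3,2)
  grid max=6 at (3,2)
Step 2: ant0:(2,0)->N->(1,0) | ant1:(3,2)->N->(2,2) | ant2:(3,2)->N->(2,2)
  grid max=5 at (3,2)
Step 3: ant0:(1,0)->N->(0,0) | ant1:(2,2)->S->(3,2) | ant2:(2,2)->S->(3,2)
  grid max=8 at (3,2)
Step 4: ant0:(0,0)->E->(0,1) | ant1:(3,2)->N->(2,2) | ant2:(3,2)->N->(2,2)
  grid max=7 at (3,2)
Final grid:
  0 1 0 0
  0 0 0 0
  0 0 5 0
  0 0 7 0
  0 0 0 0
Max pheromone 7 at (3,2)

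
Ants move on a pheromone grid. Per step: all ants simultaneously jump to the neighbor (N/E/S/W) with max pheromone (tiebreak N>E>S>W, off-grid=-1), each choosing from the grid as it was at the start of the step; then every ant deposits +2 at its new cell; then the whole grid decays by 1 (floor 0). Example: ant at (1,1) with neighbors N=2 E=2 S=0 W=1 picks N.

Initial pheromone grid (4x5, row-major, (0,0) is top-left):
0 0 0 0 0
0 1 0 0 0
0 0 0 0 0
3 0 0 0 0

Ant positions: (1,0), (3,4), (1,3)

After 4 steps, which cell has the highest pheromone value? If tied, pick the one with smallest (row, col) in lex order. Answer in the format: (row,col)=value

Answer: (0,4)=3

Derivation:
Step 1: ant0:(1,0)->E->(1,1) | ant1:(3,4)->N->(2,4) | ant2:(1,3)->N->(0,3)
  grid max=2 at (1,1)
Step 2: ant0:(1,1)->N->(0,1) | ant1:(2,4)->N->(1,4) | ant2:(0,3)->E->(0,4)
  grid max=1 at (0,1)
Step 3: ant0:(0,1)->S->(1,1) | ant1:(1,4)->N->(0,4) | ant2:(0,4)->S->(1,4)
  grid max=2 at (0,4)
Step 4: ant0:(1,1)->N->(0,1) | ant1:(0,4)->S->(1,4) | ant2:(1,4)->N->(0,4)
  grid max=3 at (0,4)
Final grid:
  0 1 0 0 3
  0 1 0 0 3
  0 0 0 0 0
  0 0 0 0 0
Max pheromone 3 at (0,4)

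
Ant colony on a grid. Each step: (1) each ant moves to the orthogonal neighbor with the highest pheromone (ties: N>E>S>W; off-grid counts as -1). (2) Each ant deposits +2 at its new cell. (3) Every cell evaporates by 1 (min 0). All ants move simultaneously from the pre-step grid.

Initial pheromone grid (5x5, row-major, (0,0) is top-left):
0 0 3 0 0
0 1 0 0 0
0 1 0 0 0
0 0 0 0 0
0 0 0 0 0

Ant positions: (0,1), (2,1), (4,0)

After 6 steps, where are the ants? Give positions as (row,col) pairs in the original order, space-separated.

Step 1: ant0:(0,1)->E->(0,2) | ant1:(2,1)->N->(1,1) | ant2:(4,0)->N->(3,0)
  grid max=4 at (0,2)
Step 2: ant0:(0,2)->E->(0,3) | ant1:(1,1)->N->(0,1) | ant2:(3,0)->N->(2,0)
  grid max=3 at (0,2)
Step 3: ant0:(0,3)->W->(0,2) | ant1:(0,1)->E->(0,2) | ant2:(2,0)->N->(1,0)
  grid max=6 at (0,2)
Step 4: ant0:(0,2)->E->(0,3) | ant1:(0,2)->E->(0,3) | ant2:(1,0)->N->(0,0)
  grid max=5 at (0,2)
Step 5: ant0:(0,3)->W->(0,2) | ant1:(0,3)->W->(0,2) | ant2:(0,0)->E->(0,1)
  grid max=8 at (0,2)
Step 6: ant0:(0,2)->E->(0,3) | ant1:(0,2)->E->(0,3) | ant2:(0,1)->E->(0,2)
  grid max=9 at (0,2)

(0,3) (0,3) (0,2)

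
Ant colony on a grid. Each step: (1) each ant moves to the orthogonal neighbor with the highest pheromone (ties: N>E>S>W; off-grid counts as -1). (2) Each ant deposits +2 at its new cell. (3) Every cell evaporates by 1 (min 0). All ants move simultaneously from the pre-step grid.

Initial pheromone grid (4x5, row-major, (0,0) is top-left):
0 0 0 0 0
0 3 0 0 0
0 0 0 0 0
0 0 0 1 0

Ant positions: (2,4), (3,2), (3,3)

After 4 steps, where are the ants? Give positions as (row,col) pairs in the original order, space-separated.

Step 1: ant0:(2,4)->N->(1,4) | ant1:(3,2)->E->(3,3) | ant2:(3,3)->N->(2,3)
  grid max=2 at (1,1)
Step 2: ant0:(1,4)->N->(0,4) | ant1:(3,3)->N->(2,3) | ant2:(2,3)->S->(3,3)
  grid max=3 at (3,3)
Step 3: ant0:(0,4)->S->(1,4) | ant1:(2,3)->S->(3,3) | ant2:(3,3)->N->(2,3)
  grid max=4 at (3,3)
Step 4: ant0:(1,4)->N->(0,4) | ant1:(3,3)->N->(2,3) | ant2:(2,3)->S->(3,3)
  grid max=5 at (3,3)

(0,4) (2,3) (3,3)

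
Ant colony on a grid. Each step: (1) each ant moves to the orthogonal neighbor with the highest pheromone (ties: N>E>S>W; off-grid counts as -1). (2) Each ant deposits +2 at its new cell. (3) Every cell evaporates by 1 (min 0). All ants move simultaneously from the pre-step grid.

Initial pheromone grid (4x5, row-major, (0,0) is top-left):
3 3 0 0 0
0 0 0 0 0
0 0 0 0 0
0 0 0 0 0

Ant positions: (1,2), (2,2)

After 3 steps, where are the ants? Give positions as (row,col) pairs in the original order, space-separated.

Step 1: ant0:(1,2)->N->(0,2) | ant1:(2,2)->N->(1,2)
  grid max=2 at (0,0)
Step 2: ant0:(0,2)->W->(0,1) | ant1:(1,2)->N->(0,2)
  grid max=3 at (0,1)
Step 3: ant0:(0,1)->E->(0,2) | ant1:(0,2)->W->(0,1)
  grid max=4 at (0,1)

(0,2) (0,1)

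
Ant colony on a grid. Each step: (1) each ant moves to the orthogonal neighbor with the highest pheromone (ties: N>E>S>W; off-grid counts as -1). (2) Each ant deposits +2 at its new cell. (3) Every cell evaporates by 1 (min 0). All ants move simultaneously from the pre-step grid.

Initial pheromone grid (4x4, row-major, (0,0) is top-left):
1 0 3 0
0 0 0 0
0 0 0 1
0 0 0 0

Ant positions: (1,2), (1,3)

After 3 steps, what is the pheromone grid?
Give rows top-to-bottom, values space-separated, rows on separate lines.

After step 1: ants at (0,2),(2,3)
  0 0 4 0
  0 0 0 0
  0 0 0 2
  0 0 0 0
After step 2: ants at (0,3),(1,3)
  0 0 3 1
  0 0 0 1
  0 0 0 1
  0 0 0 0
After step 3: ants at (0,2),(0,3)
  0 0 4 2
  0 0 0 0
  0 0 0 0
  0 0 0 0

0 0 4 2
0 0 0 0
0 0 0 0
0 0 0 0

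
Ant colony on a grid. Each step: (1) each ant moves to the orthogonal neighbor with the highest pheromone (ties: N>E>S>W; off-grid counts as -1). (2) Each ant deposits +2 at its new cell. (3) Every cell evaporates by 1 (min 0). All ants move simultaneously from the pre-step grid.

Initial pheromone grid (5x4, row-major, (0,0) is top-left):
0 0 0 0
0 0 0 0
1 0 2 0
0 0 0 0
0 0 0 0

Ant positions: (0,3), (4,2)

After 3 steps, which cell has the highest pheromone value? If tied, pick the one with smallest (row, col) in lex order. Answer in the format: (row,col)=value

Step 1: ant0:(0,3)->S->(1,3) | ant1:(4,2)->N->(3,2)
  grid max=1 at (1,3)
Step 2: ant0:(1,3)->N->(0,3) | ant1:(3,2)->N->(2,2)
  grid max=2 at (2,2)
Step 3: ant0:(0,3)->S->(1,3) | ant1:(2,2)->N->(1,2)
  grid max=1 at (1,2)
Final grid:
  0 0 0 0
  0 0 1 1
  0 0 1 0
  0 0 0 0
  0 0 0 0
Max pheromone 1 at (1,2)

Answer: (1,2)=1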